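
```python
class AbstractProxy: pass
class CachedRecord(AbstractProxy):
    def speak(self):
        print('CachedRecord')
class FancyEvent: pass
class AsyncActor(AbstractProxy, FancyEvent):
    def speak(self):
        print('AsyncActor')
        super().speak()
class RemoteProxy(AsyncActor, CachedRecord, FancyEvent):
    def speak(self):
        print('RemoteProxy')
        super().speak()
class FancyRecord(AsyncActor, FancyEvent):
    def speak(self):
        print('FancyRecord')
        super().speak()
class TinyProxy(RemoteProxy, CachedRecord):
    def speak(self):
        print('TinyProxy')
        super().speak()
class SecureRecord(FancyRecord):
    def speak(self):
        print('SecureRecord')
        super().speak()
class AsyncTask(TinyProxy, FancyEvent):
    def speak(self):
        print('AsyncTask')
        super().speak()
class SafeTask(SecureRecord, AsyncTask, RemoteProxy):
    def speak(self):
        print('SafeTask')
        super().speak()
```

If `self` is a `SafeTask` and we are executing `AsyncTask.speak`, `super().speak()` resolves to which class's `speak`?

L[SafeTask] = SafeTask + merge(L[SecureRecord], L[AsyncTask], L[RemoteProxy], [SecureRecord AsyncTask RemoteProxy])
  take SecureRecord:  [SecureRecord FancyRecord AsyncActor AbstractProxy FancyEvent object] + [AsyncTask TinyProxy RemoteProxy AsyncActor CachedRecord AbstractProxy FancyEvent object] + [RemoteProxy AsyncActor CachedRecord AbstractProxy FancyEvent object] + [SecureRecord AsyncTask RemoteProxy]
  take FancyRecord:  [FancyRecord AsyncActor AbstractProxy FancyEvent object] + [AsyncTask TinyProxy RemoteProxy AsyncActor CachedRecord AbstractProxy FancyEvent object] + [RemoteProxy AsyncActor CachedRecord AbstractProxy FancyEvent object] + [AsyncTask RemoteProxy]
  take AsyncTask:  [AsyncActor AbstractProxy FancyEvent object] + [AsyncTask TinyProxy RemoteProxy AsyncActor CachedRecord AbstractProxy FancyEvent object] + [RemoteProxy AsyncActor CachedRecord AbstractProxy FancyEvent object] + [AsyncTask RemoteProxy]
  take TinyProxy:  [AsyncActor AbstractProxy FancyEvent object] + [TinyProxy RemoteProxy AsyncActor CachedRecord AbstractProxy FancyEvent object] + [RemoteProxy AsyncActor CachedRecord AbstractProxy FancyEvent object] + [RemoteProxy]
  take RemoteProxy:  [AsyncActor AbstractProxy FancyEvent object] + [RemoteProxy AsyncActor CachedRecord AbstractProxy FancyEvent object] + [RemoteProxy AsyncActor CachedRecord AbstractProxy FancyEvent object] + [RemoteProxy]
  take AsyncActor:  [AsyncActor AbstractProxy FancyEvent object] + [AsyncActor CachedRecord AbstractProxy FancyEvent object] + [AsyncActor CachedRecord AbstractProxy FancyEvent object]
  take CachedRecord:  [AbstractProxy FancyEvent object] + [CachedRecord AbstractProxy FancyEvent object] + [CachedRecord AbstractProxy FancyEvent object]
  take AbstractProxy:  [AbstractProxy FancyEvent object] + [AbstractProxy FancyEvent object] + [AbstractProxy FancyEvent object]
  take FancyEvent:  [FancyEvent object] + [FancyEvent object] + [FancyEvent object]
  take object:  [object] + [object] + [object]
MRO: SafeTask SecureRecord FancyRecord AsyncTask TinyProxy RemoteProxy AsyncActor CachedRecord AbstractProxy FancyEvent object
super() in AsyncTask.speak on a SafeTask instance goes to the class after AsyncTask in SafeTask's MRO: TinyProxy.

TinyProxy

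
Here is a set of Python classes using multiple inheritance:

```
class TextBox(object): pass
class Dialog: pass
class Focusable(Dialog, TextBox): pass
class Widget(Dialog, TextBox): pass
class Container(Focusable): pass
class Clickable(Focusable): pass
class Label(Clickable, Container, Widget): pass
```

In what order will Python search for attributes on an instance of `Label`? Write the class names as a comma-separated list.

L[Label] = Label + merge(L[Clickable], L[Container], L[Widget], [Clickable Container Widget])
  take Clickable:  [Clickable Focusable Dialog TextBox object] + [Container Focusable Dialog TextBox object] + [Widget Dialog TextBox object] + [Clickable Container Widget]
  take Container:  [Focusable Dialog TextBox object] + [Container Focusable Dialog TextBox object] + [Widget Dialog TextBox object] + [Container Widget]
  take Focusable:  [Focusable Dialog TextBox object] + [Focusable Dialog TextBox object] + [Widget Dialog TextBox object] + [Widget]
  take Widget:  [Dialog TextBox object] + [Dialog TextBox object] + [Widget Dialog TextBox object] + [Widget]
  take Dialog:  [Dialog TextBox object] + [Dialog TextBox object] + [Dialog TextBox object]
  take TextBox:  [TextBox object] + [TextBox object] + [TextBox object]
  take object:  [object] + [object] + [object]

Label, Clickable, Container, Focusable, Widget, Dialog, TextBox, object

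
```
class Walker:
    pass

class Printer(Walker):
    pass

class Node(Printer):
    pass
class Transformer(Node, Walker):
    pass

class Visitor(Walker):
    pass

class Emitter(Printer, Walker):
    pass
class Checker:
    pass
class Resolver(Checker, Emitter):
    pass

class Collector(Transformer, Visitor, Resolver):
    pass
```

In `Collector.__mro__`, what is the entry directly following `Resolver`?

L[Collector] = Collector + merge(L[Transformer], L[Visitor], L[Resolver], [Transformer Visitor Resolver])
  take Transformer:  [Transformer Node Printer Walker object] + [Visitor Walker object] + [Resolver Checker Emitter Printer Walker object] + [Transformer Visitor Resolver]
  take Node:  [Node Printer Walker object] + [Visitor Walker object] + [Resolver Checker Emitter Printer Walker object] + [Visitor Resolver]
  take Visitor:  [Printer Walker object] + [Visitor Walker object] + [Resolver Checker Emitter Printer Walker object] + [Visitor Resolver]
  take Resolver:  [Printer Walker object] + [Walker object] + [Resolver Checker Emitter Printer Walker object] + [Resolver]
  take Checker:  [Printer Walker object] + [Walker object] + [Checker Emitter Printer Walker object]
  take Emitter:  [Printer Walker object] + [Walker object] + [Emitter Printer Walker object]
  take Printer:  [Printer Walker object] + [Walker object] + [Printer Walker object]
  take Walker:  [Walker object] + [Walker object] + [Walker object]
  take object:  [object] + [object] + [object]
MRO: Collector Transformer Node Visitor Resolver Checker Emitter Printer Walker object
Resolver is at position 4; next is Checker.

Checker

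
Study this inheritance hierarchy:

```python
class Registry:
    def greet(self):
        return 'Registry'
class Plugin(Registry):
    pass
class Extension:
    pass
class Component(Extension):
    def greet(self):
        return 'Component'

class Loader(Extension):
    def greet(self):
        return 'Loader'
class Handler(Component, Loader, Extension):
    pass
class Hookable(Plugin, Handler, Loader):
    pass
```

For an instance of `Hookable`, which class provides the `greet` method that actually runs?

Registry

L[Hookable] = Hookable + merge(L[Plugin], L[Handler], L[Loader], [Plugin Handler Loader])
  take Plugin:  [Plugin Registry object] + [Handler Component Loader Extension object] + [Loader Extension object] + [Plugin Handler Loader]
  take Registry:  [Registry object] + [Handler Component Loader Extension object] + [Loader Extension object] + [Handler Loader]
  take Handler:  [object] + [Handler Component Loader Extension object] + [Loader Extension object] + [Handler Loader]
  take Component:  [object] + [Component Loader Extension object] + [Loader Extension object] + [Loader]
  take Loader:  [object] + [Loader Extension object] + [Loader Extension object] + [Loader]
  take Extension:  [object] + [Extension object] + [Extension object]
  take object:  [object] + [object] + [object]
MRO: Hookable Plugin Registry Handler Component Loader Extension object
greet is defined in: Component, Loader, Registry. First along the MRO is Registry.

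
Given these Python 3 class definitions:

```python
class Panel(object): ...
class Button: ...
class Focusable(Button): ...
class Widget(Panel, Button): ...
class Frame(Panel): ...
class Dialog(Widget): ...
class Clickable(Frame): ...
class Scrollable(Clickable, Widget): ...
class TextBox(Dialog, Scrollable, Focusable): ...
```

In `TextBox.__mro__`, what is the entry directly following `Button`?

L[TextBox] = TextBox + merge(L[Dialog], L[Scrollable], L[Focusable], [Dialog Scrollable Focusable])
  take Dialog:  [Dialog Widget Panel Button object] + [Scrollable Clickable Frame Widget Panel Button object] + [Focusable Button object] + [Dialog Scrollable Focusable]
  take Scrollable:  [Widget Panel Button object] + [Scrollable Clickable Frame Widget Panel Button object] + [Focusable Button object] + [Scrollable Focusable]
  take Clickable:  [Widget Panel Button object] + [Clickable Frame Widget Panel Button object] + [Focusable Button object] + [Focusable]
  take Frame:  [Widget Panel Button object] + [Frame Widget Panel Button object] + [Focusable Button object] + [Focusable]
  take Widget:  [Widget Panel Button object] + [Widget Panel Button object] + [Focusable Button object] + [Focusable]
  take Panel:  [Panel Button object] + [Panel Button object] + [Focusable Button object] + [Focusable]
  take Focusable:  [Button object] + [Button object] + [Focusable Button object] + [Focusable]
  take Button:  [Button object] + [Button object] + [Button object]
  take object:  [object] + [object] + [object]
MRO: TextBox Dialog Scrollable Clickable Frame Widget Panel Focusable Button object
Button is at position 8; next is object.

object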